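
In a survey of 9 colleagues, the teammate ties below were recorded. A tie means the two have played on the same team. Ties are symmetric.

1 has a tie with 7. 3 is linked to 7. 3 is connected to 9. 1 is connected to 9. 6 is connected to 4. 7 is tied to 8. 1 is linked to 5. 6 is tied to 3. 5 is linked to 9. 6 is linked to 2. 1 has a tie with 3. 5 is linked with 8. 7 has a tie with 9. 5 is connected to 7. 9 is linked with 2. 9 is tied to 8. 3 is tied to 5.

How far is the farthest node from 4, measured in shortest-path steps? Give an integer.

Distances from 4: 1:3, 2:2, 3:2, 5:3, 6:1, 7:3, 8:4, 9:3.
The largest is 4 (to 8), so the eccentricity of 4 is 4.

4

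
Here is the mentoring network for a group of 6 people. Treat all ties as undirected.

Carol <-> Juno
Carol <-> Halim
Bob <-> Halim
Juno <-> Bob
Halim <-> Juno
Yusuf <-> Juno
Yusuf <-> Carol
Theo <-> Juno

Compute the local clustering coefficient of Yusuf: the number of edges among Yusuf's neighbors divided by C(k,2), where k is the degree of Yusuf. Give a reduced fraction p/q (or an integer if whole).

Yusuf's neighbors: Carol and Juno (k = 2).
Possible neighbor pairs: C(2,2) = 1. Edges among them: Carol–Juno → e = 1.
Clustering(Yusuf) = 1/1.

1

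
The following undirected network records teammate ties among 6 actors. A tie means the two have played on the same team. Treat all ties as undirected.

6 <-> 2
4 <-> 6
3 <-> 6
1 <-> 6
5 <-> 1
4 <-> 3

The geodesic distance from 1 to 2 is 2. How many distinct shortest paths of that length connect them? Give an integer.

The shortest distance is 2, and the only length-2 path is 1–6–2. So there is exactly 1 shortest path.

1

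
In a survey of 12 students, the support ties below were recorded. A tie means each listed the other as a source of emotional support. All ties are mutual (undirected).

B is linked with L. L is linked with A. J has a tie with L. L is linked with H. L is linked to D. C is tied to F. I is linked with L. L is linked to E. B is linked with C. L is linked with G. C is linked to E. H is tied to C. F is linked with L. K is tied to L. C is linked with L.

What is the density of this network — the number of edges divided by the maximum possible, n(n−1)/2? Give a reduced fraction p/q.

5/22

There are 15 edges and 12 nodes, so the maximum possible is C(12,2) = 66.
Density = 15/66 = 5/22.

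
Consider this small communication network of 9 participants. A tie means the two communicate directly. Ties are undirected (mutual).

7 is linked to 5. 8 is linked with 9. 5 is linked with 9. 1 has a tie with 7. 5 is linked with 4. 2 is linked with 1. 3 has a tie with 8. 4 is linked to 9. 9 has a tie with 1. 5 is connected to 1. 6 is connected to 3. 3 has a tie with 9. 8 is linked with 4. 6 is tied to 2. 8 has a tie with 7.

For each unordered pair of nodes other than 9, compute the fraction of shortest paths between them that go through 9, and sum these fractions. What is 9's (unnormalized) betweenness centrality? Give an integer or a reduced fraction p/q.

Pairs whose geodesics pass through 9 — 4–3: 1/2; 4–6: 1/2; 4–2: 1/2; 4–1: 1/2; 3–1: 1; 3–5: 1; 6–5: 1/2; 2–8: 1/3; 1–8: 1/2; 8–5: 1/3.
All other pairs contribute 0.
Summing the contributions gives betweenness(9) = 17/3.

17/3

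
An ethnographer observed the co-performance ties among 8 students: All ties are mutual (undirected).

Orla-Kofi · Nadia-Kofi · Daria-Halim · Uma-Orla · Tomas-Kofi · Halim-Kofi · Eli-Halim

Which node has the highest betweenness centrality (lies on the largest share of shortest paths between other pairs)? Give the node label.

Kofi

Unnormalized betweenness of each node: Daria:0, Eli:0, Halim:11, Kofi:17, Nadia:0, Orla:6, Tomas:0, Uma:0.
Kofi has the largest value, 17, making it the main broker — the node through which the most shortest paths run.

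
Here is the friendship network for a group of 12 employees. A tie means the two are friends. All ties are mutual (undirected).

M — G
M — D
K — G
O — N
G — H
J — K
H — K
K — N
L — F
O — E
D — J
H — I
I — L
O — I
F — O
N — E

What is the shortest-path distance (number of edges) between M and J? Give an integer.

One shortest route is M – D – J, which uses 2 edges, and M and J are not directly tied, so nothing shorter exists. So d(M,J) = 2.

2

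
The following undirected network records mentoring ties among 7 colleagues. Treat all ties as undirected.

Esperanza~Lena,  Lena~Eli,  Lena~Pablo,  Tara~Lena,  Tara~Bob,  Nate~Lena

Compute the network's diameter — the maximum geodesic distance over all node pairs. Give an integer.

Eccentricity of each node (its greatest distance to any other): Bob:3, Eli:3, Esperanza:3, Lena:2, Nate:3, Pablo:3, Tara:2.
The maximum eccentricity is 3, realized for instance by the pair Nate–Bob via Nate – Lena – Tara – Bob. So the diameter is 3.

3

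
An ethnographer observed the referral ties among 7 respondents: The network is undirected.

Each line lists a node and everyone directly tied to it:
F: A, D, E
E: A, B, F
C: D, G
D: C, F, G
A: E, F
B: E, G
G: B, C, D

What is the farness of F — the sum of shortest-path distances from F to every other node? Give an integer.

Distances from F: A:1, B:2, C:2, D:1, E:1, G:2.
Sum = 1 + 2 + 2 + 1 + 1 + 2 = 9.

9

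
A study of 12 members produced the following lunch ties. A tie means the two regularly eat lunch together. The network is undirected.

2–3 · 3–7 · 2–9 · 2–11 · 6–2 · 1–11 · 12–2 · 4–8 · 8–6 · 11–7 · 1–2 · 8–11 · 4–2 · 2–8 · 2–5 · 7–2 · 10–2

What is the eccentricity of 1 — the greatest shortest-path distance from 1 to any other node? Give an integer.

Distances from 1: 2:1, 3:2, 4:2, 5:2, 6:2, 7:2, 8:2, 9:2, 10:2, 11:1, 12:2.
The largest is 2 (to 8, 6, 10, 4, 5, 12, 7, 9, and 3), so the eccentricity of 1 is 2.

2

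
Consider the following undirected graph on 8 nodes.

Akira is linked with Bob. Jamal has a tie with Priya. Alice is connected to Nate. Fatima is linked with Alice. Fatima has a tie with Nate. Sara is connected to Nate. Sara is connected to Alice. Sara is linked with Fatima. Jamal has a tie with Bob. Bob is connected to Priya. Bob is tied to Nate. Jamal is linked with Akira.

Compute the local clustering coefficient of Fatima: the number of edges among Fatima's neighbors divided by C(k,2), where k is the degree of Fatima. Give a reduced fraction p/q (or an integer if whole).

Fatima's neighbors: Alice, Nate, and Sara (k = 3).
Possible neighbor pairs: C(3,2) = 3. Edges among them: Alice–Nate, Alice–Sara, Nate–Sara → e = 3.
Clustering(Fatima) = 3/3 = 1.

1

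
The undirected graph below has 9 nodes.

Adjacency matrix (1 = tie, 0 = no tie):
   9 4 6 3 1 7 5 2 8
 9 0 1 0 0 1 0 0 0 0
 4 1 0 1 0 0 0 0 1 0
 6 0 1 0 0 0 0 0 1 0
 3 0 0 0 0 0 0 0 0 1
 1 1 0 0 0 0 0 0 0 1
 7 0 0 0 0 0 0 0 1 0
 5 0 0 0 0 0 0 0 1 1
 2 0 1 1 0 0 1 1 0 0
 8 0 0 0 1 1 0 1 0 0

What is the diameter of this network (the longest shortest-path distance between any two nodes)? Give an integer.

4

Eccentricity of each node (its greatest distance to any other): 1:4, 2:3, 3:4, 4:4, 5:3, 6:4, 7:4, 8:3, 9:3.
The maximum eccentricity is 4, realized for instance by the pair 4–3 via 4 – 9 – 1 – 8 – 3. So the diameter is 4.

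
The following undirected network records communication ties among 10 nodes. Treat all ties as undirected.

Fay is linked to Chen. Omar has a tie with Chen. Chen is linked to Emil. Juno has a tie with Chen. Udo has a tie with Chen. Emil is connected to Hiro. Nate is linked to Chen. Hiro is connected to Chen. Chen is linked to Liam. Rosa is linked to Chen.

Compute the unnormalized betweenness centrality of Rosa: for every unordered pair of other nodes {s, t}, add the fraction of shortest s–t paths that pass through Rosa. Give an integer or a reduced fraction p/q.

No shortest path between any pair of other nodes passes through Rosa.
Summing the contributions gives betweenness(Rosa) = 0.

0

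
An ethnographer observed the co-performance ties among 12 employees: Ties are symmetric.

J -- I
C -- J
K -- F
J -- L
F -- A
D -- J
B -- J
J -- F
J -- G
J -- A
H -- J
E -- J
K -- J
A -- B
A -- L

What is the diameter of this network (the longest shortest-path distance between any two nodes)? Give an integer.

2

Eccentricity of each node (its greatest distance to any other): A:2, B:2, C:2, D:2, E:2, F:2, G:2, H:2, I:2, J:1, K:2, L:2.
The maximum eccentricity is 2, realized for instance by the pair E–I via E – J – I. So the diameter is 2.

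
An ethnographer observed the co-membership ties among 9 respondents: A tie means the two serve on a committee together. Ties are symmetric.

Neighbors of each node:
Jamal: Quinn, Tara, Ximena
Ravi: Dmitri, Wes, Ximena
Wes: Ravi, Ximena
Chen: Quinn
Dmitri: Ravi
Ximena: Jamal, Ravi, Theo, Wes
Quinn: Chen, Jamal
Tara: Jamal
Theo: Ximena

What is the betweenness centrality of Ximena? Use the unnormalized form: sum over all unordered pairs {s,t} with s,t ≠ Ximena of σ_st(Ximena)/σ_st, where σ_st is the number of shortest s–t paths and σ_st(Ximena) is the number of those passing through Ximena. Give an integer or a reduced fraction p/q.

19

Pairs whose geodesics pass through Ximena — Chen–Wes: 1; Chen–Ravi: 1; Chen–Dmitri: 1; Chen–Theo: 1; Jamal–Wes: 1; Jamal–Ravi: 1; Jamal–Dmitri: 1; Jamal–Theo: 1; Wes–Quinn: 1; Wes–Tara: 1; Wes–Theo: 1; Ravi–Quinn: 1; Ravi–Tara: 1; Ravi–Theo: 1 … (+5 more pairs).
All other pairs contribute 0.
Summing the contributions gives betweenness(Ximena) = 19.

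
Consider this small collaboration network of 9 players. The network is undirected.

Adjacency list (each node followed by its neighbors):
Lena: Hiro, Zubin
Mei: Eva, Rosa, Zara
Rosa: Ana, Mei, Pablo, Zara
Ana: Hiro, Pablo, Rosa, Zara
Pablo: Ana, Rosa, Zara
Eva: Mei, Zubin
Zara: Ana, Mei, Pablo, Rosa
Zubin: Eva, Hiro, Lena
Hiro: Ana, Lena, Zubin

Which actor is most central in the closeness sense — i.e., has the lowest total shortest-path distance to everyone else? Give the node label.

Ana

Farness (sum of distances to all others) for each node — Ana:13, Eva:16, Hiro:14, Lena:18, Mei:15, Pablo:16, Rosa:14, Zara:14, Zubin:16.
The smallest farness is 13, for Ana, so Ana has the highest closeness.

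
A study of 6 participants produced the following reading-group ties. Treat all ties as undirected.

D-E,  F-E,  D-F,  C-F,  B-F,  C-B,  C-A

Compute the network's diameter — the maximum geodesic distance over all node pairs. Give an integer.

Eccentricity of each node (its greatest distance to any other): A:3, B:2, C:2, D:3, E:3, F:2.
The maximum eccentricity is 3, realized for instance by the pair A–E via A – C – F – E. So the diameter is 3.

3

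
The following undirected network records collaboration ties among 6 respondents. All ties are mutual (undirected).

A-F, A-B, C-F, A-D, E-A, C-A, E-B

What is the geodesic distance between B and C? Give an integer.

2

One shortest route is B – A – C, which uses 2 edges, and B and C are not directly tied, so nothing shorter exists. So d(B,C) = 2.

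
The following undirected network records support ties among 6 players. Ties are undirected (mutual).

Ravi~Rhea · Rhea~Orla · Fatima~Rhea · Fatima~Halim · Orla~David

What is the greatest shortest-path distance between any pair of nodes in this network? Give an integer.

4

Eccentricity of each node (its greatest distance to any other): David:4, Fatima:3, Halim:4, Orla:3, Ravi:3, Rhea:2.
The maximum eccentricity is 4, realized for instance by the pair Halim–David via Halim – Fatima – Rhea – Orla – David. So the diameter is 4.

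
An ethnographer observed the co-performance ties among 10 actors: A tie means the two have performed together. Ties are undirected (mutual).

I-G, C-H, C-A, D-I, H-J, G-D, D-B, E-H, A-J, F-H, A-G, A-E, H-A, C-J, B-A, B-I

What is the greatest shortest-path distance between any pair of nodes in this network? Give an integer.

4

Eccentricity of each node (its greatest distance to any other): A:2, B:3, C:3, D:4, E:3, F:4, G:3, H:3, I:4, J:3.
The maximum eccentricity is 4, realized for instance by the pair I–F via I – G – A – H – F. So the diameter is 4.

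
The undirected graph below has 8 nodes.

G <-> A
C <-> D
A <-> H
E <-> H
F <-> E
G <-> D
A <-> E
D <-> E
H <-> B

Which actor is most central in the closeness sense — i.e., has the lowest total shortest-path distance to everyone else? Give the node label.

E

Farness (sum of distances to all others) for each node — A:12, B:18, C:18, D:12, E:10, F:16, G:14, H:12.
The smallest farness is 10, for E, so E has the highest closeness.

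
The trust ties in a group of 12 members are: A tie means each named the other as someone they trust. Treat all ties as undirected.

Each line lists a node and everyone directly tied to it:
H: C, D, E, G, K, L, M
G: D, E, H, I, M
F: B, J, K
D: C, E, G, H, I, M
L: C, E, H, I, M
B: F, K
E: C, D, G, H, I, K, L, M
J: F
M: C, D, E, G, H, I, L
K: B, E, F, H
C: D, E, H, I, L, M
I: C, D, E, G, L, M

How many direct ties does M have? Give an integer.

M is directly tied to C, D, E, G, H, I, and L. That is 7 neighbors, so the degree of M is 7.

7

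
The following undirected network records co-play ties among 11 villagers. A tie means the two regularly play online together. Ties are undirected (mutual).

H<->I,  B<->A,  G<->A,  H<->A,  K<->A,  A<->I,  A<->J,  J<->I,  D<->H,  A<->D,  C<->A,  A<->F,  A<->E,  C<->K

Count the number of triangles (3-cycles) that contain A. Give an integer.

4

A's neighbors: B, C, D, E, F, G, H, I, J, and K.
Neighbor pairs that are themselves tied: A–C–K; A–D–H; A–H–I; A–I–J. Each forms one triangle with A, for 4 in total.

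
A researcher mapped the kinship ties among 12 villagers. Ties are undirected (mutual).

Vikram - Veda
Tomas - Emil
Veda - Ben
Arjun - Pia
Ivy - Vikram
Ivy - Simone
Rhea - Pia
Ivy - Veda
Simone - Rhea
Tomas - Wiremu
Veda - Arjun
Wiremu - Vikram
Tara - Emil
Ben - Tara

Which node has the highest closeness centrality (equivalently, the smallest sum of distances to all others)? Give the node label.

Farness (sum of distances to all others) for each node — Arjun:27, Ben:26, Emil:36, Ivy:24, Pia:33, Rhea:36, Simone:30, Tara:31, Tomas:33, Veda:21, Vikram:23, Wiremu:28.
The smallest farness is 21, for Veda, so Veda has the highest closeness.

Veda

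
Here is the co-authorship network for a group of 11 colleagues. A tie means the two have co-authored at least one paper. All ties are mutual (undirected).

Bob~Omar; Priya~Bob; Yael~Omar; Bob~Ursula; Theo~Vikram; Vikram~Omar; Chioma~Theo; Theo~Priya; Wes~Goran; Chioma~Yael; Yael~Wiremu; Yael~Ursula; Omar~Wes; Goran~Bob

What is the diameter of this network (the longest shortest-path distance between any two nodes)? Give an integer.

Eccentricity of each node (its greatest distance to any other): Bob:3, Chioma:4, Goran:4, Omar:2, Priya:4, Theo:3, Ursula:3, Vikram:3, Wes:3, Wiremu:4, Yael:3.
The maximum eccentricity is 4, realized for instance by the pair Wiremu–Goran via Wiremu – Yael – Omar – Bob – Goran. So the diameter is 4.

4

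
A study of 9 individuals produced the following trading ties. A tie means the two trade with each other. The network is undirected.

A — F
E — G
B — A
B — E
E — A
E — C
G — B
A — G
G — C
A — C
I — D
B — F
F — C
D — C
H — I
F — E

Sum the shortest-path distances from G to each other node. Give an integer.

15

Distances from G: A:1, B:1, C:1, D:2, E:1, F:2, H:4, I:3.
Sum = 1 + 1 + 1 + 2 + 1 + 2 + 4 + 3 = 15.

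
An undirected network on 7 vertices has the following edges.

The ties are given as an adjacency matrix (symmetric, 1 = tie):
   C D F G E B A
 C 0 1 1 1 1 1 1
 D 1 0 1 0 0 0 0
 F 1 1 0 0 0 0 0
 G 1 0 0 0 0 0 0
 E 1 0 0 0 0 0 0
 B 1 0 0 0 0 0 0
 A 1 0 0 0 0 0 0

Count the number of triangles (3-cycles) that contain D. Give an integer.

D's neighbors: C and F.
Neighbor pairs that are themselves tied: D–C–F. Each forms one triangle with D, for 1 in total.

1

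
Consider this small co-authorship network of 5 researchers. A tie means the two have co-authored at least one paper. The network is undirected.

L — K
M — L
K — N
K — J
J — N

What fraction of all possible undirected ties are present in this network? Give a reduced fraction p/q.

There are 5 edges and 5 nodes, so the maximum possible is C(5,2) = 10.
Density = 5/10 = 1/2.

1/2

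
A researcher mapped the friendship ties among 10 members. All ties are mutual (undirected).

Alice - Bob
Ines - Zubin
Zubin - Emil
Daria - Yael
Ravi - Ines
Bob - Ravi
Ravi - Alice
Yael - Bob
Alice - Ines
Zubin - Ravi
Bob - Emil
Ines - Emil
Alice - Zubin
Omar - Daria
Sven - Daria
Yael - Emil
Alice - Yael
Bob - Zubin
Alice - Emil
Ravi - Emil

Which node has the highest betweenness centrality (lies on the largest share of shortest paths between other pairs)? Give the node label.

Unnormalized betweenness of each node: Alice:59/12, Bob:8/3, Daria:15, Emil:59/12, Ines:0, Omar:0, Ravi:1/4, Sven:0, Yael:18, Zubin:1/4.
Yael has the largest value, 18, making it the main broker — the node through which the most shortest paths run.

Yael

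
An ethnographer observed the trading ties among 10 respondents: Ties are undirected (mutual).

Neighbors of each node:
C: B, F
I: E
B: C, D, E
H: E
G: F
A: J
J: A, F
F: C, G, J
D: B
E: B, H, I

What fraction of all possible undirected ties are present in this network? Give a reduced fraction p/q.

1/5

There are 9 edges and 10 nodes, so the maximum possible is C(10,2) = 45.
Density = 9/45 = 1/5.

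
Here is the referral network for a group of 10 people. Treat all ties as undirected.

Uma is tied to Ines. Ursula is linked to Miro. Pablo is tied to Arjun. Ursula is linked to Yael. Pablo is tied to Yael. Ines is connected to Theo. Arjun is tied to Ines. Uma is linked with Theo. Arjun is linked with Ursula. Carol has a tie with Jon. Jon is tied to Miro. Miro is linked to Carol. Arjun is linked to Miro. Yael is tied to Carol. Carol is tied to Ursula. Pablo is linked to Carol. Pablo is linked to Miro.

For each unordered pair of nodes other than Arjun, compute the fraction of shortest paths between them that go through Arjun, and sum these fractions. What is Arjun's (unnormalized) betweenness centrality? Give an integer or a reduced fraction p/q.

Pairs whose geodesics pass through Arjun — Theo–Carol: 3/3; Theo–Miro: 1; Theo–Yael: 2/2; Theo–Pablo: 1; Theo–Ursula: 1; Theo–Jon: 1; Uma–Carol: 3/3; Uma–Miro: 1; Uma–Yael: 2/2; Uma–Pablo: 1; Uma–Ursula: 1; Uma–Jon: 1; Ines–Carol: 3/3; Ines–Miro: 1 … (+5 more pairs).
All other pairs contribute 0.
Summing the contributions gives betweenness(Arjun) = 73/4.

73/4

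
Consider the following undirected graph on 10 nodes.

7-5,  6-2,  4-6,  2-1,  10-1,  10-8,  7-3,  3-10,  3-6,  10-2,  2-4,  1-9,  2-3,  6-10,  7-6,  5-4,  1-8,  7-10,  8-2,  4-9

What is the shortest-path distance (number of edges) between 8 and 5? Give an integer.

3

One shortest route is 8 – 10 – 7 – 5, which uses 3 edges, and at distance 2 from 8 we only reach {3, 4, 6, 7, 9}, which does not include 5. So d(8,5) = 3.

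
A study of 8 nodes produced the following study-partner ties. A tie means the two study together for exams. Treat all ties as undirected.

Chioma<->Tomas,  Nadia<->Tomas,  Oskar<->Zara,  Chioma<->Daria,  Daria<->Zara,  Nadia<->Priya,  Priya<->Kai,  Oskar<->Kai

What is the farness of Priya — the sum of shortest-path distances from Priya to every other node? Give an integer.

16

Distances from Priya: Chioma:3, Daria:4, Kai:1, Nadia:1, Oskar:2, Tomas:2, Zara:3.
Sum = 3 + 4 + 1 + 1 + 2 + 2 + 3 = 16.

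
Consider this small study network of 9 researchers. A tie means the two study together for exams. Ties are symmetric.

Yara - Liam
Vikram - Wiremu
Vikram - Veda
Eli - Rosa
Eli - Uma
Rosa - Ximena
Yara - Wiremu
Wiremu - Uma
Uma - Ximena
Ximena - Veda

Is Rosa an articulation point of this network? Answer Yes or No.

Even without Rosa, every remaining node can still reach every other (the residual graph is connected), so Rosa is not a cut vertex.

No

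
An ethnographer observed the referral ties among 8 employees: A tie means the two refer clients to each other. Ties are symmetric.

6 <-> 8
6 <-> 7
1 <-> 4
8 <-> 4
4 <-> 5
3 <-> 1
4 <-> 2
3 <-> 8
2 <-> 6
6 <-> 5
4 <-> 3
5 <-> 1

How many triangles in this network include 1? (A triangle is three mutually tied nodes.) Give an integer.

2

1's neighbors: 3, 4, and 5.
Neighbor pairs that are themselves tied: 1–3–4; 1–4–5. Each forms one triangle with 1, for 2 in total.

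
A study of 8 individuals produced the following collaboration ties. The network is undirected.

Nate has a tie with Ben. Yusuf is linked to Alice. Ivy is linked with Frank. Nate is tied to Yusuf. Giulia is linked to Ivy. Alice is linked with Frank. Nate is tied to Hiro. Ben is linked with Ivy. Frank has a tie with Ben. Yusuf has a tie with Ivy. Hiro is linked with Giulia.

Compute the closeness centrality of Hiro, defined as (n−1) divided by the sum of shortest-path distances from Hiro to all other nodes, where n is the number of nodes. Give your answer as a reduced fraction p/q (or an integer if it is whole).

1/2

Distances from Hiro: Alice:3, Ben:2, Frank:3, Giulia:1, Ivy:2, Nate:1, Yusuf:2. Sum = 14.
n = 8, so closeness = 7/14 = 1/2.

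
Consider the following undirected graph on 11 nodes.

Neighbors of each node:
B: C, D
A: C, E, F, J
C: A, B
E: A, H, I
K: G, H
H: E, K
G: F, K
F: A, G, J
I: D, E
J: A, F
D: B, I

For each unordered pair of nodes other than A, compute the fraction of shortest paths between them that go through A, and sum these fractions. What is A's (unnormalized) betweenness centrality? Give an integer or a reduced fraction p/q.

61/3

Pairs whose geodesics pass through A — B–J: 1; B–F: 1; B–G: 1; B–K: 2/3; B–H: 1/2; B–E: 1/2; C–J: 1; C–F: 1; C–G: 1; C–K: 2/2; C–H: 1; C–E: 1; C–I: 1/2; J–H: 1 … (+10 more pairs).
All other pairs contribute 0.
Summing the contributions gives betweenness(A) = 61/3.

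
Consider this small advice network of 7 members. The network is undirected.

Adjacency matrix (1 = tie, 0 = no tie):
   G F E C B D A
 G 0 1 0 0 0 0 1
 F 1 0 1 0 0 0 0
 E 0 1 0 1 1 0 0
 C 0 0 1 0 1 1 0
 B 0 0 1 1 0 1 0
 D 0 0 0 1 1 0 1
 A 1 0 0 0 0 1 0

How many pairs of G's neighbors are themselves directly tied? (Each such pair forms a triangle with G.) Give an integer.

0

G's neighbors are A and F, but none of them are tied to each other, so no triangle contains G.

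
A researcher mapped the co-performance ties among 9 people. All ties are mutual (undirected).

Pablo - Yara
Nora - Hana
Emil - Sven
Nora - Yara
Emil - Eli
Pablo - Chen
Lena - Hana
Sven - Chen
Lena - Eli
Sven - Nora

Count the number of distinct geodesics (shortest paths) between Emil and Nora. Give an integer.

The shortest distance is 2, and the only length-2 path is Emil–Sven–Nora. So there is exactly 1 shortest path.

1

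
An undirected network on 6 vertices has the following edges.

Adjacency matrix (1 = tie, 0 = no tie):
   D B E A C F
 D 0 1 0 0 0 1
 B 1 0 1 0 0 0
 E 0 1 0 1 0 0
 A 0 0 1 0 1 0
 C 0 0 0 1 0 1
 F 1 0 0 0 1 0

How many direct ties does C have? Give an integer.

2

C is directly tied to A and F. That is 2 neighbors, so the degree of C is 2.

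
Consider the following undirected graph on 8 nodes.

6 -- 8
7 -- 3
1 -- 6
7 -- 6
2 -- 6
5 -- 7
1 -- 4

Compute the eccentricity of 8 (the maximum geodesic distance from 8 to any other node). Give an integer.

3

Distances from 8: 1:2, 2:2, 3:3, 4:3, 5:3, 6:1, 7:2.
The largest is 3 (to 4, 3, and 5), so the eccentricity of 8 is 3.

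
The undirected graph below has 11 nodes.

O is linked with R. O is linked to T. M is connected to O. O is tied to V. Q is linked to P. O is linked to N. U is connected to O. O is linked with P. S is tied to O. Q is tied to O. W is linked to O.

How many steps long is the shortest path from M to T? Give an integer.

One shortest route is M – O – T, which uses 2 edges, and M and T are not directly tied, so nothing shorter exists. So d(M,T) = 2.

2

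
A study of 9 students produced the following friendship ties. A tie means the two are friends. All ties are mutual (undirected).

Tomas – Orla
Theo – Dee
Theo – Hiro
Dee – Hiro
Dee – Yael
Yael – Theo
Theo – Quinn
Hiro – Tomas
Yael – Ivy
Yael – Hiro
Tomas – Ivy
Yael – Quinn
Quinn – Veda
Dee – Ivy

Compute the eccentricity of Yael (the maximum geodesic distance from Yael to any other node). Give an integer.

3

Distances from Yael: Dee:1, Hiro:1, Ivy:1, Orla:3, Quinn:1, Theo:1, Tomas:2, Veda:2.
The largest is 3 (to Orla), so the eccentricity of Yael is 3.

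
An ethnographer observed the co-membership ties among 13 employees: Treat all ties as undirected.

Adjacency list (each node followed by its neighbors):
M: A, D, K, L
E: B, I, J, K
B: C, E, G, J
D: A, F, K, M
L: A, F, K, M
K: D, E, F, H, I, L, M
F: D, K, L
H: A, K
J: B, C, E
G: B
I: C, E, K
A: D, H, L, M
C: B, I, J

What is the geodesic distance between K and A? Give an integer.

One shortest route is K – D – A, which uses 2 edges, and K and A are not directly tied, so nothing shorter exists. So d(K,A) = 2.

2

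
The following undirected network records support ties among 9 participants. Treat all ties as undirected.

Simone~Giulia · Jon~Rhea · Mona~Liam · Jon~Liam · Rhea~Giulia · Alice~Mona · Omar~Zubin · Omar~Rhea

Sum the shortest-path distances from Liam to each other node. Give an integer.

Distances from Liam: Alice:2, Giulia:3, Jon:1, Mona:1, Omar:3, Rhea:2, Simone:4, Zubin:4.
Sum = 2 + 3 + 1 + 1 + 3 + 2 + 4 + 4 = 20.

20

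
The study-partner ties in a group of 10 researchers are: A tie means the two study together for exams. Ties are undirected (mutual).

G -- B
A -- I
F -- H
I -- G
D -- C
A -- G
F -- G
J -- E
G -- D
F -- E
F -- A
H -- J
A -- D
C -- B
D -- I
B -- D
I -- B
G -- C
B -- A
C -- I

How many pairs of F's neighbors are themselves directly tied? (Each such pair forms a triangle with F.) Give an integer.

F's neighbors: A, E, G, and H.
Neighbor pairs that are themselves tied: F–A–G. Each forms one triangle with F, for 1 in total.

1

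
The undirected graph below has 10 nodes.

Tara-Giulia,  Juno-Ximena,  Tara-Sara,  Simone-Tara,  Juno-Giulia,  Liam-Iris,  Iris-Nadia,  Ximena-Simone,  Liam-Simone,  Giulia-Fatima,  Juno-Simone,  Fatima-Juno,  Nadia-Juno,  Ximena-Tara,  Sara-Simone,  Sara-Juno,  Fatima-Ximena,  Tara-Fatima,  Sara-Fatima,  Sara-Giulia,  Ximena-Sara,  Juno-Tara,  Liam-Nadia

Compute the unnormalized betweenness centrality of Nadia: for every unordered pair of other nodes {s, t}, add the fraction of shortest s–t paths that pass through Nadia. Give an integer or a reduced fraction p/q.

Pairs whose geodesics pass through Nadia — Giulia–Liam: 1/4; Giulia–Iris: 1; Sara–Iris: 1/2; Fatima–Liam: 1/5; Fatima–Iris: 1; Juno–Liam: 1/2; Juno–Iris: 1; Ximena–Iris: 1/2; Tara–Iris: 1/2.
All other pairs contribute 0.
Summing the contributions gives betweenness(Nadia) = 109/20.

109/20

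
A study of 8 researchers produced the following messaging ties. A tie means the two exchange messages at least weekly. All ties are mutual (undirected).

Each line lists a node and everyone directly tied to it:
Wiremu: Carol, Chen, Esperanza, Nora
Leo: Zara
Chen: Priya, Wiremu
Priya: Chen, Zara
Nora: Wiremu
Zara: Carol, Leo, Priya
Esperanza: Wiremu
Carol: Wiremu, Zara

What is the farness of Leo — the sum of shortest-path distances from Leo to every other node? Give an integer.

19

Distances from Leo: Carol:2, Chen:3, Esperanza:4, Nora:4, Priya:2, Wiremu:3, Zara:1.
Sum = 2 + 3 + 4 + 4 + 2 + 3 + 1 = 19.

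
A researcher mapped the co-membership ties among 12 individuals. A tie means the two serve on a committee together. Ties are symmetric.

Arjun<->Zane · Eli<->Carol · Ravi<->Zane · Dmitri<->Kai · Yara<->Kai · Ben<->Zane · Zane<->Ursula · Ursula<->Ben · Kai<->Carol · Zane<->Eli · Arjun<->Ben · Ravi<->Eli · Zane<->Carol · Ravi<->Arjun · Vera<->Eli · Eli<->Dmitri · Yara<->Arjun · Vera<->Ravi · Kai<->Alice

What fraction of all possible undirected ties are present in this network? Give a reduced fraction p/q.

There are 19 edges and 12 nodes, so the maximum possible is C(12,2) = 66.
Density = 19/66.

19/66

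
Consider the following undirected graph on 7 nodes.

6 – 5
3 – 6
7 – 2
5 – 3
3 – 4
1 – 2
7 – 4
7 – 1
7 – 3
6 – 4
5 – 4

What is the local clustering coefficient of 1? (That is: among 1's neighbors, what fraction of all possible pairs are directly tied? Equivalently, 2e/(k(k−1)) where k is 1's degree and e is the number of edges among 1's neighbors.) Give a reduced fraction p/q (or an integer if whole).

1's neighbors: 2 and 7 (k = 2).
Possible neighbor pairs: C(2,2) = 1. Edges among them: 2–7 → e = 1.
Clustering(1) = 1/1.

1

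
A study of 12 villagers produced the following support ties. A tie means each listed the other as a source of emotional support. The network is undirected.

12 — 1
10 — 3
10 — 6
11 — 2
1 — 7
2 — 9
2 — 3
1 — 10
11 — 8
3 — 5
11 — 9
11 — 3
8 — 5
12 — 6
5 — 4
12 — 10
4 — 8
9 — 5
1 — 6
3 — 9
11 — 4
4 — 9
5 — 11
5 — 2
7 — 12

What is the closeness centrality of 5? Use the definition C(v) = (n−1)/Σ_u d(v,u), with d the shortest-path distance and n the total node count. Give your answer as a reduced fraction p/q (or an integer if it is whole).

Distances from 5: 1:3, 2:1, 3:1, 4:1, 6:3, 7:4, 8:1, 9:1, 10:2, 11:1, 12:3. Sum = 21.
n = 12, so closeness = 11/21.

11/21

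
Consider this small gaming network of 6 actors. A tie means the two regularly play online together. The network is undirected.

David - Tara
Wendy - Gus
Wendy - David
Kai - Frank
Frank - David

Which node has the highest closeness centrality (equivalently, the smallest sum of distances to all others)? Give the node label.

David

Farness (sum of distances to all others) for each node — David:7, Frank:9, Gus:13, Kai:13, Tara:11, Wendy:9.
The smallest farness is 7, for David, so David has the highest closeness.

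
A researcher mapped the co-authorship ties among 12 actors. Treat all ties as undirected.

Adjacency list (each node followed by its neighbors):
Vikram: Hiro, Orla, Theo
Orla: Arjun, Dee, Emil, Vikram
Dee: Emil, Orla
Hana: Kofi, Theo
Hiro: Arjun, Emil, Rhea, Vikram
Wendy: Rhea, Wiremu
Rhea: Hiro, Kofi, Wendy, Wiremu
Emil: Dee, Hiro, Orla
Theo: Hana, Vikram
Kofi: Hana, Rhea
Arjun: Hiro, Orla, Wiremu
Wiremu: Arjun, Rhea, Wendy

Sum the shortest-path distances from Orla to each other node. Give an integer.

Distances from Orla: Arjun:1, Dee:1, Emil:1, Hana:3, Hiro:2, Kofi:4, Rhea:3, Theo:2, Vikram:1, Wendy:3, Wiremu:2.
Sum = 1 + 1 + 1 + 3 + 2 + 4 + 3 + 2 + 1 + 3 + 2 = 23.

23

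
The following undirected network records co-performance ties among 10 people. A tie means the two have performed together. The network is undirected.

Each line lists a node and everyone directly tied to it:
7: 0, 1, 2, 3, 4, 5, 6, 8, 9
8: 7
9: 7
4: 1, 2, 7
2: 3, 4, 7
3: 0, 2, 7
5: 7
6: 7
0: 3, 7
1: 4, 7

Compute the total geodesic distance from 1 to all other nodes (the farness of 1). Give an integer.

16

Distances from 1: 0:2, 2:2, 3:2, 4:1, 5:2, 6:2, 7:1, 8:2, 9:2.
Sum = 2 + 2 + 2 + 1 + 2 + 2 + 1 + 2 + 2 = 16.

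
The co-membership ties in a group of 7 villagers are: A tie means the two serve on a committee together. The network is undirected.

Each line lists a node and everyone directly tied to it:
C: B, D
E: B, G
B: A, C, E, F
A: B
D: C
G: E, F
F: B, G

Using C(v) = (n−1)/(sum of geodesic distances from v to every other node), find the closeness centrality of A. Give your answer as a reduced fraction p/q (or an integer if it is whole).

6/13

Distances from A: B:1, C:2, D:3, E:2, F:2, G:3. Sum = 13.
n = 7, so closeness = 6/13.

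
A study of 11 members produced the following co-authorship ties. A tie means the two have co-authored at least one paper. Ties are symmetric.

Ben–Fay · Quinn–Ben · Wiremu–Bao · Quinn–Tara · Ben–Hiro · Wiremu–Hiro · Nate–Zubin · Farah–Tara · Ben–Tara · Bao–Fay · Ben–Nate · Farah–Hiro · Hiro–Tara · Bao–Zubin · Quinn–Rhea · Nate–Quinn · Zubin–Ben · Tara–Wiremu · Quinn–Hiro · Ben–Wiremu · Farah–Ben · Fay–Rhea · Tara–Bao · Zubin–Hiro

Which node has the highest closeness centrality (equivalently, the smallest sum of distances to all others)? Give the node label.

Farness (sum of distances to all others) for each node — Bao:16, Ben:12, Farah:18, Fay:17, Hiro:14, Nate:17, Quinn:15, Rhea:21, Tara:14, Wiremu:17, Zubin:17.
The smallest farness is 12, for Ben, so Ben has the highest closeness.

Ben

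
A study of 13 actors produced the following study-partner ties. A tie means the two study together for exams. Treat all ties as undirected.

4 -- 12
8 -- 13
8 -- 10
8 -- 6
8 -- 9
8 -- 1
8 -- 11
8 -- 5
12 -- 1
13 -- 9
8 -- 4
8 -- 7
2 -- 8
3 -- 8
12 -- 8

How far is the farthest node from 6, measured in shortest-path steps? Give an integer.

2

Distances from 6: 1:2, 2:2, 3:2, 4:2, 5:2, 7:2, 8:1, 9:2, 10:2, 11:2, 12:2, 13:2.
The largest is 2 (to 13, 12, 3, 11, 1, 10, 2, 5, 4, 7, and 9), so the eccentricity of 6 is 2.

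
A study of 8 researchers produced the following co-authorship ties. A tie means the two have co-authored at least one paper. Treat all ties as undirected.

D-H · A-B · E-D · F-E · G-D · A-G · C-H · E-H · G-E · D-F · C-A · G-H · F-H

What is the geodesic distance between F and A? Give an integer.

One shortest route is F – H – C – A, which uses 3 edges, and at distance 2 from F we only reach {C, G}, which does not include A. So d(F,A) = 3.

3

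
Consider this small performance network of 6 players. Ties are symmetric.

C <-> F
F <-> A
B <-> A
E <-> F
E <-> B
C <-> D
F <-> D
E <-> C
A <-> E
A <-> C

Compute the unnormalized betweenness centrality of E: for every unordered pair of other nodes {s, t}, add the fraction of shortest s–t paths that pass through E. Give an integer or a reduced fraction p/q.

3/2

Pairs whose geodesics pass through E — D–B: 2/4; C–B: 1/2; F–B: 1/2.
All other pairs contribute 0.
Summing the contributions gives betweenness(E) = 3/2.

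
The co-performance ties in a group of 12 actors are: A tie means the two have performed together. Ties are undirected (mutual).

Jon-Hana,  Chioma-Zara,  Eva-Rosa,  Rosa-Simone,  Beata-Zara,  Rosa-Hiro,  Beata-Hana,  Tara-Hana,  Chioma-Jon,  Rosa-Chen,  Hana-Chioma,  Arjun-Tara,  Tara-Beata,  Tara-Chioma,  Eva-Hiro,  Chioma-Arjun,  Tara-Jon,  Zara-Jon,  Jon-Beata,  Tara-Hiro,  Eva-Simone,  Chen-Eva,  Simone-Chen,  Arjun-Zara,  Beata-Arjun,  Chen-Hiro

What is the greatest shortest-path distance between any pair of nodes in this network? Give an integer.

5

Eccentricity of each node (its greatest distance to any other): Arjun:4, Beata:4, Chen:4, Chioma:4, Eva:4, Hana:4, Hiro:3, Jon:4, Rosa:4, Simone:5, Tara:3, Zara:5.
The maximum eccentricity is 5, realized for instance by the pair Simone–Zara via Simone – Chen – Hiro – Tara – Jon – Zara. So the diameter is 5.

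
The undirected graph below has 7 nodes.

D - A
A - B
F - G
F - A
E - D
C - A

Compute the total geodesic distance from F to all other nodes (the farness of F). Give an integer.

Distances from F: A:1, B:2, C:2, D:2, E:3, G:1.
Sum = 1 + 2 + 2 + 2 + 3 + 1 = 11.

11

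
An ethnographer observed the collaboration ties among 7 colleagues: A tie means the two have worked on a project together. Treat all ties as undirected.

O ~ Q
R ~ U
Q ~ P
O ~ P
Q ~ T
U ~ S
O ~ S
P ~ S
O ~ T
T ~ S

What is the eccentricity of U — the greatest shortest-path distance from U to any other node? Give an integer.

Distances from U: O:2, P:2, Q:3, R:1, S:1, T:2.
The largest is 3 (to Q), so the eccentricity of U is 3.

3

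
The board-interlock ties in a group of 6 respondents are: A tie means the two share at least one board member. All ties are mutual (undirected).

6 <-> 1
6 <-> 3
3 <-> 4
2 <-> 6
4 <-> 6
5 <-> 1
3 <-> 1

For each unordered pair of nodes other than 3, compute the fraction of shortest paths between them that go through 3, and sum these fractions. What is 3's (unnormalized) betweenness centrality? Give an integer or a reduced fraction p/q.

Pairs whose geodesics pass through 3 — 1–4: 1/2; 4–5: 1/2.
All other pairs contribute 0.
Summing the contributions gives betweenness(3) = 1.

1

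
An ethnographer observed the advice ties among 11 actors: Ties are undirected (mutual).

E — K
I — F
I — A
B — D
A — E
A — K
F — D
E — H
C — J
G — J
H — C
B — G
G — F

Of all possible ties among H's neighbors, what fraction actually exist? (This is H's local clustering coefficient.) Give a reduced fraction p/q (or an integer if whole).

0

H's neighbors: C and E (k = 2).
Possible neighbor pairs: C(2,2) = 1. Edges among them: none → e = 0.
Clustering(H) = 0/1.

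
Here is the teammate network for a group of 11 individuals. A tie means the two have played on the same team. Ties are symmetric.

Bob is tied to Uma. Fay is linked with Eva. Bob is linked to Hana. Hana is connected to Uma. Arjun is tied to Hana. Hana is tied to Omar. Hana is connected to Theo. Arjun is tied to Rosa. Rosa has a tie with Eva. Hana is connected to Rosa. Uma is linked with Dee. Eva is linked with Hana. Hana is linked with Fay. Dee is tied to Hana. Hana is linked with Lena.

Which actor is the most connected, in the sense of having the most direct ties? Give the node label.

Degrees — Arjun:2, Bob:2, Dee:2, Eva:3, Fay:2, Hana:10, Lena:1, Omar:1, Rosa:3, Theo:1, Uma:3.
The maximum is 10, attained only by Hana.

Hana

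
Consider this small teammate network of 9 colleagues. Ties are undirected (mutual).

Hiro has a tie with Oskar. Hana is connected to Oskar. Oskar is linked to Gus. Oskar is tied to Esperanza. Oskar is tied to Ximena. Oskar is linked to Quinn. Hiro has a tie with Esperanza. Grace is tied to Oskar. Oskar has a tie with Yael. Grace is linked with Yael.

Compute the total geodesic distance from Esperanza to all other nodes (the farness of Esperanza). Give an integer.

Distances from Esperanza: Grace:2, Gus:2, Hana:2, Hiro:1, Oskar:1, Quinn:2, Ximena:2, Yael:2.
Sum = 2 + 2 + 2 + 1 + 1 + 2 + 2 + 2 = 14.

14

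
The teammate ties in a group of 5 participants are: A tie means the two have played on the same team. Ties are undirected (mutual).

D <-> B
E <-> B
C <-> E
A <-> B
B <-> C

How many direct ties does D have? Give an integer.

D is directly tied to B. That is 1 neighbor, so the degree of D is 1.

1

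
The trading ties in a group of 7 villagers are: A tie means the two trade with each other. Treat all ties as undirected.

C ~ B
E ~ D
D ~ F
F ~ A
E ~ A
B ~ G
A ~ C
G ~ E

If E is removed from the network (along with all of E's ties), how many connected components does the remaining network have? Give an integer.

1

E's neighbors (A, D, and G) remain reachable from one another through other ties, so the rest of the network stays in one piece.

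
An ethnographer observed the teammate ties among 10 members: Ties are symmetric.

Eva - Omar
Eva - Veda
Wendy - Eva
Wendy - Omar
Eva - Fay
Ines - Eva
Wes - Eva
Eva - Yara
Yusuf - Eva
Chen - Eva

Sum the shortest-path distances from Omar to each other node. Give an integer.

Distances from Omar: Chen:2, Eva:1, Fay:2, Ines:2, Veda:2, Wendy:1, Wes:2, Yara:2, Yusuf:2.
Sum = 2 + 1 + 2 + 2 + 2 + 1 + 2 + 2 + 2 = 16.

16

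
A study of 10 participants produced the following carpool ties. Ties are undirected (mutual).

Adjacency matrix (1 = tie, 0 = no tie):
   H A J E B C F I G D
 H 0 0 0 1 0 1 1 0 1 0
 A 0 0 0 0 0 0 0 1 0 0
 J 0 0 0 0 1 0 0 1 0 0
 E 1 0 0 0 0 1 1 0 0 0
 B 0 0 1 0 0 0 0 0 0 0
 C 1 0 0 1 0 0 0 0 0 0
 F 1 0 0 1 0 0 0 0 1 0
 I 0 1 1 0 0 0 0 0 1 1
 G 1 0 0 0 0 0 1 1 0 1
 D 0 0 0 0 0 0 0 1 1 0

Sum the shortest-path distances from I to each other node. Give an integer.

16

Distances from I: A:1, B:2, C:3, D:1, E:3, F:2, G:1, H:2, J:1.
Sum = 1 + 2 + 3 + 1 + 3 + 2 + 1 + 2 + 1 = 16.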